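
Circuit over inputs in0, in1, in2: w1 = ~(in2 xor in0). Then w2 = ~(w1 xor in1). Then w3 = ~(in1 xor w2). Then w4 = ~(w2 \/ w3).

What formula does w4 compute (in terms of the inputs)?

~((~((~(in2 xor in0)) xor in1)) \/ (~(in1 xor (~((~(in2 xor in0)) xor in1)))))

w1 = ~(in2 xor in0)
w2 = ~(w1 xor in1) = ~((~(in2 xor in0)) xor in1)
w3 = ~(in1 xor w2) = ~(in1 xor (~((~(in2 xor in0)) xor in1)))
w4 = ~(w2 \/ w3) = ~((~((~(in2 xor in0)) xor in1)) \/ (~(in1 xor (~((~(in2 xor in0)) xor in1)))))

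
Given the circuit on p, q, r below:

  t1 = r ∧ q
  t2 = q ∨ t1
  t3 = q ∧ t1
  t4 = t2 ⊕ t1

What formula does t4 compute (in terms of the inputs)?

t1 = r ∧ q
t2 = q ∨ t1 = q ∨ (r ∧ q)
t4 = t2 ⊕ t1 = (q ∨ (r ∧ q)) ⊕ (r ∧ q)

(q ∨ (r ∧ q)) ⊕ (r ∧ q)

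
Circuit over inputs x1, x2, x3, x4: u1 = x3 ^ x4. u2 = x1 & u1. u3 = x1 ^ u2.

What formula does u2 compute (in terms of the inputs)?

x1 & (x3 ^ x4)

u1 = x3 ^ x4
u2 = x1 & u1 = x1 & (x3 ^ x4)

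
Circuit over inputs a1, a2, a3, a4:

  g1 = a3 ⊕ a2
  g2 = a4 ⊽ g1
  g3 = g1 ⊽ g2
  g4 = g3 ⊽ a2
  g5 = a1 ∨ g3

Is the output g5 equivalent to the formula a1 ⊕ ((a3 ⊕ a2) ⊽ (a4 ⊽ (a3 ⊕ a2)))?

g1 = a3 ⊕ a2
g2 = a4 ⊽ g1 = a4 ⊽ (a3 ⊕ a2)
g3 = g1 ⊽ g2 = (a3 ⊕ a2) ⊽ (a4 ⊽ (a3 ⊕ a2))
g5 = a1 ∨ g3 = a1 ∨ ((a3 ⊕ a2) ⊽ (a4 ⊽ (a3 ⊕ a2)))
At a1=1, a2=0, a3=0, a4=1: circuit gives 1, formula gives 0.

No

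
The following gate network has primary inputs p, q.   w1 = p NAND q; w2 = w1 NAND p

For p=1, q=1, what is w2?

w1 = 1 NAND 1 = 0
w2 = 0 NAND 1 = 1

1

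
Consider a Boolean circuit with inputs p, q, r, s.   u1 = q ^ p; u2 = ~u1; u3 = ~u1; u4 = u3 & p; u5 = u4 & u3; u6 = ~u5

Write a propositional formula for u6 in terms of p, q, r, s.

u1 = q ^ p
u3 = ~u1 = ~(q ^ p)
u4 = u3 & p = ~(q ^ p) & p
u5 = u4 & u3 = (~(q ^ p) & p) & ~(q ^ p)
u6 = ~u5 = ~((~(q ^ p) & p) & ~(q ^ p))

~((~(q ^ p) & p) & ~(q ^ p))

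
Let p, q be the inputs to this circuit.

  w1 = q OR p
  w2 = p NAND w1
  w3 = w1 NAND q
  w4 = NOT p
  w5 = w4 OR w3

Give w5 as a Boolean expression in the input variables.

w1 = q OR p
w3 = w1 NAND q = (q OR p) NAND q
w4 = NOT p
w5 = w4 OR w3 = NOT p OR ((q OR p) NAND q)

NOT p OR ((q OR p) NAND q)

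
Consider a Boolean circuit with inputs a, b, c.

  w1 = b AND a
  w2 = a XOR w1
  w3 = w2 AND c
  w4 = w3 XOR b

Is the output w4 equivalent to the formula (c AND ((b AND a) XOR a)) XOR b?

Yes

w1 = b AND a
w2 = a XOR w1 = a XOR (b AND a)
w3 = w2 AND c = (a XOR (b AND a)) AND c
w4 = w3 XOR b = ((a XOR (b AND a)) AND c) XOR b
At a=0, b=0, c=0: circuit gives 0, formula gives 0.
At a=0, b=1, c=0: circuit gives 1, formula gives 1.
Agrees on all 8 inputs.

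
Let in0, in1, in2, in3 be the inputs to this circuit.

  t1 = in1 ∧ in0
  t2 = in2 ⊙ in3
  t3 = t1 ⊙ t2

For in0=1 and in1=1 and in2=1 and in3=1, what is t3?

t1 = 1 ∧ 1 = 1
t2 = 1 ⊙ 1 = 1
t3 = 1 ⊙ 1 = 1

1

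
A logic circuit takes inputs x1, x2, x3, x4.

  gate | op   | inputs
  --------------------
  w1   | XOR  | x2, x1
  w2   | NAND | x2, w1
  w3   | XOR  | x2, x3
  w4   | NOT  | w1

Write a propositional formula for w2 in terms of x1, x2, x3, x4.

x2 NAND (x2 XOR x1)

w1 = x2 XOR x1
w2 = x2 NAND w1 = x2 NAND (x2 XOR x1)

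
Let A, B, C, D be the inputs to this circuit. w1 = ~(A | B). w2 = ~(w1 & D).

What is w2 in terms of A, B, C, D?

w1 = ~(A | B)
w2 = ~(w1 & D) = ~((~(A | B)) & D)

~((~(A | B)) & D)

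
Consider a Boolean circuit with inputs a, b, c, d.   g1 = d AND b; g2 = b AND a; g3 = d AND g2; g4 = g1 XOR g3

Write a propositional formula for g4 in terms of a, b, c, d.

g1 = d AND b
g2 = b AND a
g3 = d AND g2 = d AND (b AND a)
g4 = g1 XOR g3 = (d AND b) XOR (d AND (b AND a))

(d AND b) XOR (d AND (b AND a))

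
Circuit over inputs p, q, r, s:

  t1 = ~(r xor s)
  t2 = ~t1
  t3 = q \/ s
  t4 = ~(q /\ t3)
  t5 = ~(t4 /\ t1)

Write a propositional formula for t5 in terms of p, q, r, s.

~((~(q /\ (q \/ s))) /\ (~(r xor s)))

t1 = ~(r xor s)
t3 = q \/ s
t4 = ~(q /\ t3) = ~(q /\ (q \/ s))
t5 = ~(t4 /\ t1) = ~((~(q /\ (q \/ s))) /\ (~(r xor s)))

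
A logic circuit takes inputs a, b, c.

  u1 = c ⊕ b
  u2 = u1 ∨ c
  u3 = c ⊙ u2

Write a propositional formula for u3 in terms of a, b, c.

u1 = c ⊕ b
u2 = u1 ∨ c = (c ⊕ b) ∨ c
u3 = c ⊙ u2 = c ⊙ ((c ⊕ b) ∨ c)

c ⊙ ((c ⊕ b) ∨ c)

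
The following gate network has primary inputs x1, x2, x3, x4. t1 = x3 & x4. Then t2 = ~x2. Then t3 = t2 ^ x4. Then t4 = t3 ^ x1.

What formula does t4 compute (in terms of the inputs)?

(~x2 ^ x4) ^ x1

t2 = ~x2
t3 = t2 ^ x4 = ~x2 ^ x4
t4 = t3 ^ x1 = (~x2 ^ x4) ^ x1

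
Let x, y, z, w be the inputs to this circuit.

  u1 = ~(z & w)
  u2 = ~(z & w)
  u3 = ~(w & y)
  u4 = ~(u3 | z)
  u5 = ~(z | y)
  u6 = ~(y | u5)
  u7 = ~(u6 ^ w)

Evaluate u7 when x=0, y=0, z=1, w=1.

1

u5 = ~(1 | 0) = 0
u6 = ~(0 | 0) = 1
u7 = ~(1 ^ 1) = 1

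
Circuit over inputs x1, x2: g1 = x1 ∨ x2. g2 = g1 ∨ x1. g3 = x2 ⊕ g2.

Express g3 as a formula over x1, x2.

g1 = x1 ∨ x2
g2 = g1 ∨ x1 = (x1 ∨ x2) ∨ x1
g3 = x2 ⊕ g2 = x2 ⊕ ((x1 ∨ x2) ∨ x1)

x2 ⊕ ((x1 ∨ x2) ∨ x1)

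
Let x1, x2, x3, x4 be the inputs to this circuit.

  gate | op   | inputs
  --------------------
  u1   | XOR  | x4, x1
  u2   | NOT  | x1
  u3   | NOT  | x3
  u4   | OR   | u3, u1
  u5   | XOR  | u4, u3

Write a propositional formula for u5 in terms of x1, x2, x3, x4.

(NOT x3 OR (x4 XOR x1)) XOR NOT x3

u1 = x4 XOR x1
u3 = NOT x3
u4 = u3 OR u1 = NOT x3 OR (x4 XOR x1)
u5 = u4 XOR u3 = (NOT x3 OR (x4 XOR x1)) XOR NOT x3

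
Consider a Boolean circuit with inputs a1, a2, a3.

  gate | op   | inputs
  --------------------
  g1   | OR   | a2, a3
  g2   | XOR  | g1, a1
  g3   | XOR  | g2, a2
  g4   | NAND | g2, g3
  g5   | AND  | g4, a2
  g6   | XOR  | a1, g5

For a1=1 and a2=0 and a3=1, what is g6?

g1 = 0 OR 1 = 1
g2 = 1 XOR 1 = 0
g3 = 0 XOR 0 = 0
g4 = 0 NAND 0 = 1
g5 = 1 AND 0 = 0
g6 = 1 XOR 0 = 1

1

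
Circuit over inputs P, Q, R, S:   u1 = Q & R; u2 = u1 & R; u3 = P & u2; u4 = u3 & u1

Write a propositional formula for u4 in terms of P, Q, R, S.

u1 = Q & R
u2 = u1 & R = (Q & R) & R
u3 = P & u2 = P & ((Q & R) & R)
u4 = u3 & u1 = (P & ((Q & R) & R)) & (Q & R)

(P & ((Q & R) & R)) & (Q & R)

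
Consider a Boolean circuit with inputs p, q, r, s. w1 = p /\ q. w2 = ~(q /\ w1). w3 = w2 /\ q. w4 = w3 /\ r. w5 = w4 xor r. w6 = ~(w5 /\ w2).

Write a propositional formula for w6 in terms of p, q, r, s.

~(((((~(q /\ (p /\ q))) /\ q) /\ r) xor r) /\ (~(q /\ (p /\ q))))

w1 = p /\ q
w2 = ~(q /\ w1) = ~(q /\ (p /\ q))
w3 = w2 /\ q = (~(q /\ (p /\ q))) /\ q
w4 = w3 /\ r = ((~(q /\ (p /\ q))) /\ q) /\ r
w5 = w4 xor r = (((~(q /\ (p /\ q))) /\ q) /\ r) xor r
w6 = ~(w5 /\ w2) = ~(((((~(q /\ (p /\ q))) /\ q) /\ r) xor r) /\ (~(q /\ (p /\ q))))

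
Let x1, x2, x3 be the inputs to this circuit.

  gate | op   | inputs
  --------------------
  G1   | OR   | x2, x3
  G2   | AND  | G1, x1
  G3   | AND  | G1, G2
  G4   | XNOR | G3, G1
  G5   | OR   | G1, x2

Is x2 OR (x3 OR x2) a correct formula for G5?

G1 = x2 OR x3
G5 = G1 OR x2 = (x2 OR x3) OR x2
At x1=0, x2=0, x3=0: circuit gives 0, formula gives 0.
At x1=0, x2=0, x3=1: circuit gives 1, formula gives 1.
Agrees on all 8 inputs.

Yes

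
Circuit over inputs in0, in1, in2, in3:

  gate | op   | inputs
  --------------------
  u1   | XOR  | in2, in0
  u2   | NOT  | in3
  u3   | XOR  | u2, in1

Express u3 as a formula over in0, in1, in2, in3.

u2 = NOT in3
u3 = u2 XOR in1 = NOT in3 XOR in1

NOT in3 XOR in1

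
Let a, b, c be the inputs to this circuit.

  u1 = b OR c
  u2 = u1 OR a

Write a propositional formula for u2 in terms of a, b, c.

u1 = b OR c
u2 = u1 OR a = (b OR c) OR a

(b OR c) OR a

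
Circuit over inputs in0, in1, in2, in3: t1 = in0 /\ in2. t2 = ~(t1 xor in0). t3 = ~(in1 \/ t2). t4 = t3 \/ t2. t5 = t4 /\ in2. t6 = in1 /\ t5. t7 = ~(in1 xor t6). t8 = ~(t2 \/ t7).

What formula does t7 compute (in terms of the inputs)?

t1 = in0 /\ in2
t2 = ~(t1 xor in0) = ~((in0 /\ in2) xor in0)
t3 = ~(in1 \/ t2) = ~(in1 \/ (~((in0 /\ in2) xor in0)))
t4 = t3 \/ t2 = (~(in1 \/ (~((in0 /\ in2) xor in0)))) \/ (~((in0 /\ in2) xor in0))
t5 = t4 /\ in2 = ((~(in1 \/ (~((in0 /\ in2) xor in0)))) \/ (~((in0 /\ in2) xor in0))) /\ in2
t6 = in1 /\ t5 = in1 /\ (((~(in1 \/ (~((in0 /\ in2) xor in0)))) \/ (~((in0 /\ in2) xor in0))) /\ in2)
t7 = ~(in1 xor t6) = ~(in1 xor (in1 /\ (((~(in1 \/ (~((in0 /\ in2) xor in0)))) \/ (~((in0 /\ in2) xor in0))) /\ in2)))

~(in1 xor (in1 /\ (((~(in1 \/ (~((in0 /\ in2) xor in0)))) \/ (~((in0 /\ in2) xor in0))) /\ in2)))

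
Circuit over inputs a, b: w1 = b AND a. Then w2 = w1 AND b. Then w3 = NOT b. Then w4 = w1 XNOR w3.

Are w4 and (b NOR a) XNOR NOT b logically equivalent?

w1 = b AND a
w3 = NOT b
w4 = w1 XNOR w3 = (b AND a) XNOR NOT b
At a=0, b=0: circuit gives 0, formula gives 1.

No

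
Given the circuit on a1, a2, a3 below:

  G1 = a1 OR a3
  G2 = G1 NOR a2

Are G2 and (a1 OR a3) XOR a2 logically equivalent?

No

G1 = a1 OR a3
G2 = G1 NOR a2 = (a1 OR a3) NOR a2
At a1=0, a2=0, a3=0: circuit gives 1, formula gives 0.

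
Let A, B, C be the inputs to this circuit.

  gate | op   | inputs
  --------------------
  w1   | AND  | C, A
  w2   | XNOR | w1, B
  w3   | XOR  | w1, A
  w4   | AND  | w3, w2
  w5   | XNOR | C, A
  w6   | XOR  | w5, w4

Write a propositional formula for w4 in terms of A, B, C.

w1 = C AND A
w2 = w1 XNOR B = (C AND A) XNOR B
w3 = w1 XOR A = (C AND A) XOR A
w4 = w3 AND w2 = ((C AND A) XOR A) AND ((C AND A) XNOR B)

((C AND A) XOR A) AND ((C AND A) XNOR B)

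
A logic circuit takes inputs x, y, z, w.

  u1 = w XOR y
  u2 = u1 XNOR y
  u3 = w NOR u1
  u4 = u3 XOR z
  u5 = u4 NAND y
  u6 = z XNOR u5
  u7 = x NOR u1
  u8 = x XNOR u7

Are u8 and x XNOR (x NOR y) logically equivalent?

No

u1 = w XOR y
u7 = x NOR u1 = x NOR (w XOR y)
u8 = x XNOR u7 = x XNOR (x NOR (w XOR y))
At x=0, y=0, z=0, w=1: circuit gives 1, formula gives 0.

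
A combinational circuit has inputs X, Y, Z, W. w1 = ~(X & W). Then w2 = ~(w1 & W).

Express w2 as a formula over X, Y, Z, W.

w1 = ~(X & W)
w2 = ~(w1 & W) = ~((~(X & W)) & W)

~((~(X & W)) & W)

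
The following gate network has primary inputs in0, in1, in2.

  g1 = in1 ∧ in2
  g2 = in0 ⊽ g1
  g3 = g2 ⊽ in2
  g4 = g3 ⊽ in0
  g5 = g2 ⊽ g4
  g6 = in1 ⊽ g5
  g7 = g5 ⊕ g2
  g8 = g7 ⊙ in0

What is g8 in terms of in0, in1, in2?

(((in0 ⊽ (in1 ∧ in2)) ⊽ (((in0 ⊽ (in1 ∧ in2)) ⊽ in2) ⊽ in0)) ⊕ (in0 ⊽ (in1 ∧ in2))) ⊙ in0

g1 = in1 ∧ in2
g2 = in0 ⊽ g1 = in0 ⊽ (in1 ∧ in2)
g3 = g2 ⊽ in2 = (in0 ⊽ (in1 ∧ in2)) ⊽ in2
g4 = g3 ⊽ in0 = ((in0 ⊽ (in1 ∧ in2)) ⊽ in2) ⊽ in0
g5 = g2 ⊽ g4 = (in0 ⊽ (in1 ∧ in2)) ⊽ (((in0 ⊽ (in1 ∧ in2)) ⊽ in2) ⊽ in0)
g7 = g5 ⊕ g2 = ((in0 ⊽ (in1 ∧ in2)) ⊽ (((in0 ⊽ (in1 ∧ in2)) ⊽ in2) ⊽ in0)) ⊕ (in0 ⊽ (in1 ∧ in2))
g8 = g7 ⊙ in0 = (((in0 ⊽ (in1 ∧ in2)) ⊽ (((in0 ⊽ (in1 ∧ in2)) ⊽ in2) ⊽ in0)) ⊕ (in0 ⊽ (in1 ∧ in2))) ⊙ in0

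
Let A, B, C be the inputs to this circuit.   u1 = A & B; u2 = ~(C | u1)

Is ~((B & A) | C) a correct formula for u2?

Yes

u1 = A & B
u2 = ~(C | u1) = ~(C | (A & B))
At A=0, B=0, C=1: circuit gives 0, formula gives 0.
At A=0, B=0, C=0: circuit gives 1, formula gives 1.
Agrees on all 8 inputs.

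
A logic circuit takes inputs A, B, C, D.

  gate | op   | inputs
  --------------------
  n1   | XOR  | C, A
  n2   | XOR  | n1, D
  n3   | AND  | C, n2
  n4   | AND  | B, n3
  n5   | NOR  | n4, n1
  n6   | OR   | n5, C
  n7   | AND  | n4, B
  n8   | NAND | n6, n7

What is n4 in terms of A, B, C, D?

n1 = C XOR A
n2 = n1 XOR D = (C XOR A) XOR D
n3 = C AND n2 = C AND ((C XOR A) XOR D)
n4 = B AND n3 = B AND (C AND ((C XOR A) XOR D))

B AND (C AND ((C XOR A) XOR D))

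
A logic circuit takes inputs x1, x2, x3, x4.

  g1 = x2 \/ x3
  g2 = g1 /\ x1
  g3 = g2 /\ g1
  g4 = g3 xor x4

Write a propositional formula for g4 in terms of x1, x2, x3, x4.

g1 = x2 \/ x3
g2 = g1 /\ x1 = (x2 \/ x3) /\ x1
g3 = g2 /\ g1 = ((x2 \/ x3) /\ x1) /\ (x2 \/ x3)
g4 = g3 xor x4 = (((x2 \/ x3) /\ x1) /\ (x2 \/ x3)) xor x4

(((x2 \/ x3) /\ x1) /\ (x2 \/ x3)) xor x4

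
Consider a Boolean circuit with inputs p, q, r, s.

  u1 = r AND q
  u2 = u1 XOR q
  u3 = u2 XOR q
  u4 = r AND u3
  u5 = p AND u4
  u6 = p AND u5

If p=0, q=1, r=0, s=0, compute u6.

u1 = 0 AND 1 = 0
u2 = 0 XOR 1 = 1
u3 = 1 XOR 1 = 0
u4 = 0 AND 0 = 0
u5 = 0 AND 0 = 0
u6 = 0 AND 0 = 0

0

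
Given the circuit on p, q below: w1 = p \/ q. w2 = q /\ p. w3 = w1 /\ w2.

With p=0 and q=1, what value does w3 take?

0

w1 = 0 \/ 1 = 1
w2 = 1 /\ 0 = 0
w3 = 1 /\ 0 = 0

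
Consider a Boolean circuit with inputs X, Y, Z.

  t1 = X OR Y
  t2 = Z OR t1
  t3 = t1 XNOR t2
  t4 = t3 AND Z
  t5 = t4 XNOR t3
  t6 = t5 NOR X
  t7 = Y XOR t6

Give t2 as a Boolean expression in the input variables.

Z OR (X OR Y)

t1 = X OR Y
t2 = Z OR t1 = Z OR (X OR Y)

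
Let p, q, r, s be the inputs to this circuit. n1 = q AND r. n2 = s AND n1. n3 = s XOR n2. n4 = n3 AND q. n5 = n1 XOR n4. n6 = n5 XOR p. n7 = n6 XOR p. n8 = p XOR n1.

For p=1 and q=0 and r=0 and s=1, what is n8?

n1 = 0 AND 0 = 0
n8 = 1 XOR 0 = 1

1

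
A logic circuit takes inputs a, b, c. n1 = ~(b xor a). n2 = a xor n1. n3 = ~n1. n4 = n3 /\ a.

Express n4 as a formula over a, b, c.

n1 = ~(b xor a)
n3 = ~n1 = ~(~(b xor a))
n4 = n3 /\ a = ~(~(b xor a)) /\ a

~(~(b xor a)) /\ a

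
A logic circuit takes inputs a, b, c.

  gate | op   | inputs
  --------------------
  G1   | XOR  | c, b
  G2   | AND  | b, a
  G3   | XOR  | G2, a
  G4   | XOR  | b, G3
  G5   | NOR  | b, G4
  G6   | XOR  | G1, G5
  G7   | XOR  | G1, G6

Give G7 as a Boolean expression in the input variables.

(c XOR b) XOR ((c XOR b) XOR (b NOR (b XOR ((b AND a) XOR a))))

G1 = c XOR b
G2 = b AND a
G3 = G2 XOR a = (b AND a) XOR a
G4 = b XOR G3 = b XOR ((b AND a) XOR a)
G5 = b NOR G4 = b NOR (b XOR ((b AND a) XOR a))
G6 = G1 XOR G5 = (c XOR b) XOR (b NOR (b XOR ((b AND a) XOR a)))
G7 = G1 XOR G6 = (c XOR b) XOR ((c XOR b) XOR (b NOR (b XOR ((b AND a) XOR a))))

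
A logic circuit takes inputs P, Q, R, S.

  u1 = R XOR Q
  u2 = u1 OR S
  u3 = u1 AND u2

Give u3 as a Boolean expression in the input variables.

u1 = R XOR Q
u2 = u1 OR S = (R XOR Q) OR S
u3 = u1 AND u2 = (R XOR Q) AND ((R XOR Q) OR S)

(R XOR Q) AND ((R XOR Q) OR S)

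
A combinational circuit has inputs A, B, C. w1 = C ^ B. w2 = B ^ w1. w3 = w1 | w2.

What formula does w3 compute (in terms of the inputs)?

(C ^ B) | (B ^ (C ^ B))

w1 = C ^ B
w2 = B ^ w1 = B ^ (C ^ B)
w3 = w1 | w2 = (C ^ B) | (B ^ (C ^ B))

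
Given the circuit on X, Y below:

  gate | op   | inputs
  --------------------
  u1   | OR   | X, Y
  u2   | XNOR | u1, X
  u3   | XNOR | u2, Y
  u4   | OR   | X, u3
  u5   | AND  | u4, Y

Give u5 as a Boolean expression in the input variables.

(X OR (((X OR Y) XNOR X) XNOR Y)) AND Y

u1 = X OR Y
u2 = u1 XNOR X = (X OR Y) XNOR X
u3 = u2 XNOR Y = ((X OR Y) XNOR X) XNOR Y
u4 = X OR u3 = X OR (((X OR Y) XNOR X) XNOR Y)
u5 = u4 AND Y = (X OR (((X OR Y) XNOR X) XNOR Y)) AND Y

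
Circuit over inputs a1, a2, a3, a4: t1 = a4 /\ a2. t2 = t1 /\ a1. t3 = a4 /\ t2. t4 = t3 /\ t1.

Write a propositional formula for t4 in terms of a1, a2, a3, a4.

(a4 /\ ((a4 /\ a2) /\ a1)) /\ (a4 /\ a2)

t1 = a4 /\ a2
t2 = t1 /\ a1 = (a4 /\ a2) /\ a1
t3 = a4 /\ t2 = a4 /\ ((a4 /\ a2) /\ a1)
t4 = t3 /\ t1 = (a4 /\ ((a4 /\ a2) /\ a1)) /\ (a4 /\ a2)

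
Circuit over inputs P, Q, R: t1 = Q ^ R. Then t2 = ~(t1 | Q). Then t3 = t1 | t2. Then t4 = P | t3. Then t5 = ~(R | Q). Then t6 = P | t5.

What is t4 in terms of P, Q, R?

t1 = Q ^ R
t2 = ~(t1 | Q) = ~((Q ^ R) | Q)
t3 = t1 | t2 = (Q ^ R) | (~((Q ^ R) | Q))
t4 = P | t3 = P | ((Q ^ R) | (~((Q ^ R) | Q)))

P | ((Q ^ R) | (~((Q ^ R) | Q)))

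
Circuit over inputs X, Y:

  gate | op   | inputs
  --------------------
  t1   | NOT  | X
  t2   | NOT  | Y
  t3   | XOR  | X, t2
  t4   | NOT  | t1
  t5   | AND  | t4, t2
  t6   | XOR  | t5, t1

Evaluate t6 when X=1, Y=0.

t1 = NOT 1 = 0
t2 = NOT 0 = 1
t4 = NOT 0 = 1
t5 = 1 AND 1 = 1
t6 = 1 XOR 0 = 1

1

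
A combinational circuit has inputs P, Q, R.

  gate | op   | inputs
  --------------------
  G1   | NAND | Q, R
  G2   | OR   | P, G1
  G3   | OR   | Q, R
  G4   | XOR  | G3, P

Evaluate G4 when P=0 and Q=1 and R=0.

G3 = 1 OR 0 = 1
G4 = 1 XOR 0 = 1

1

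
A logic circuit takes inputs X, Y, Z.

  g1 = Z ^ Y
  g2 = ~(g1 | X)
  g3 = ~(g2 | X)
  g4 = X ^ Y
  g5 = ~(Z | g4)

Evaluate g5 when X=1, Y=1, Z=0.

1

g4 = 1 ^ 1 = 0
g5 = ~(0 | 0) = 1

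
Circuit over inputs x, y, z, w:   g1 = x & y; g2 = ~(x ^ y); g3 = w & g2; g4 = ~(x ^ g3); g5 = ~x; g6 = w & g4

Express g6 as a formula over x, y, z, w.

g2 = ~(x ^ y)
g3 = w & g2 = w & (~(x ^ y))
g4 = ~(x ^ g3) = ~(x ^ (w & (~(x ^ y))))
g6 = w & g4 = w & (~(x ^ (w & (~(x ^ y)))))

w & (~(x ^ (w & (~(x ^ y)))))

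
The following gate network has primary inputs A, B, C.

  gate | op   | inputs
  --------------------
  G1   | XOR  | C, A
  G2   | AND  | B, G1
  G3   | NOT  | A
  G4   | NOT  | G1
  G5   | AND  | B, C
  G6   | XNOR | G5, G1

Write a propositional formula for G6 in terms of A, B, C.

G1 = C XOR A
G5 = B AND C
G6 = G5 XNOR G1 = (B AND C) XNOR (C XOR A)

(B AND C) XNOR (C XOR A)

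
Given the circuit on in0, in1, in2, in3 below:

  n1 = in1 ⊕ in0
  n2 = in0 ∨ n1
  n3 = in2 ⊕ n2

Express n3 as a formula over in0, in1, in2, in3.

n1 = in1 ⊕ in0
n2 = in0 ∨ n1 = in0 ∨ (in1 ⊕ in0)
n3 = in2 ⊕ n2 = in2 ⊕ (in0 ∨ (in1 ⊕ in0))

in2 ⊕ (in0 ∨ (in1 ⊕ in0))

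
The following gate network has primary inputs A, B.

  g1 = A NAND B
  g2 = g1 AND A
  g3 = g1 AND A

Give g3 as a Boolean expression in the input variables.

(A NAND B) AND A

g1 = A NAND B
g3 = g1 AND A = (A NAND B) AND A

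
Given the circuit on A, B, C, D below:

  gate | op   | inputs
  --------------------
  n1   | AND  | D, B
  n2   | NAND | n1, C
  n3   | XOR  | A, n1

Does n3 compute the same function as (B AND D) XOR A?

n1 = D AND B
n3 = A XOR n1 = A XOR (D AND B)
At A=0, B=0, C=0, D=0: circuit gives 0, formula gives 0.
At A=0, B=1, C=0, D=1: circuit gives 1, formula gives 1.
Agrees on all 16 inputs.

Yes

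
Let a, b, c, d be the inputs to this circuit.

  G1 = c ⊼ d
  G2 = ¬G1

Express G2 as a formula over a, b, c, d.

G1 = c ⊼ d
G2 = ¬G1 = ¬(c ⊼ d)

¬(c ⊼ d)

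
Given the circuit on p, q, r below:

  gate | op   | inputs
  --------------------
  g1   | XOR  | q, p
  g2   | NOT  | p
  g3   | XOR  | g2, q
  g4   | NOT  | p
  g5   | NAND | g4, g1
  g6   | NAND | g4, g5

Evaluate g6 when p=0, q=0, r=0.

0

g1 = 0 XOR 0 = 0
g4 = NOT 0 = 1
g5 = 1 NAND 0 = 1
g6 = 1 NAND 1 = 0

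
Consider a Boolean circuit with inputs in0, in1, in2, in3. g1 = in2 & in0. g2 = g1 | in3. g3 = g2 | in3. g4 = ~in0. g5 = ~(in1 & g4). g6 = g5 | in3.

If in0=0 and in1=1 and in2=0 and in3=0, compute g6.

g4 = ~0 = 1
g5 = ~(1 & 1) = 0
g6 = 0 | 0 = 0

0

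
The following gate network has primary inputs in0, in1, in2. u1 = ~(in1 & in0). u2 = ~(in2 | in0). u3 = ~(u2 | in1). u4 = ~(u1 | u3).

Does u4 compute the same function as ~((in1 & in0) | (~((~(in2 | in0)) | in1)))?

u1 = ~(in1 & in0)
u2 = ~(in2 | in0)
u3 = ~(u2 | in1) = ~((~(in2 | in0)) | in1)
u4 = ~(u1 | u3) = ~((~(in1 & in0)) | (~((~(in2 | in0)) | in1)))
At in0=0, in1=0, in2=0: circuit gives 0, formula gives 1.

No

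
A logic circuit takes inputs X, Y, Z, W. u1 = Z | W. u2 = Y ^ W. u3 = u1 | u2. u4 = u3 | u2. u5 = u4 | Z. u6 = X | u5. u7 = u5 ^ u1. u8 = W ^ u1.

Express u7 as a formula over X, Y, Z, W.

u1 = Z | W
u2 = Y ^ W
u3 = u1 | u2 = (Z | W) | (Y ^ W)
u4 = u3 | u2 = ((Z | W) | (Y ^ W)) | (Y ^ W)
u5 = u4 | Z = (((Z | W) | (Y ^ W)) | (Y ^ W)) | Z
u7 = u5 ^ u1 = ((((Z | W) | (Y ^ W)) | (Y ^ W)) | Z) ^ (Z | W)

((((Z | W) | (Y ^ W)) | (Y ^ W)) | Z) ^ (Z | W)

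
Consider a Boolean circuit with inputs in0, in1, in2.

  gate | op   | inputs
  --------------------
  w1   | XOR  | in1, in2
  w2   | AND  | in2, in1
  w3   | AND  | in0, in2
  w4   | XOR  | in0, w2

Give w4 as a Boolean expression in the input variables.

in0 XOR (in2 AND in1)

w2 = in2 AND in1
w4 = in0 XOR w2 = in0 XOR (in2 AND in1)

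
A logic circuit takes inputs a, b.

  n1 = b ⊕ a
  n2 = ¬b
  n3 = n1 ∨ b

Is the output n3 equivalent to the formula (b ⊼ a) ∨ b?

n1 = b ⊕ a
n3 = n1 ∨ b = (b ⊕ a) ∨ b
At a=0, b=0: circuit gives 0, formula gives 1.

No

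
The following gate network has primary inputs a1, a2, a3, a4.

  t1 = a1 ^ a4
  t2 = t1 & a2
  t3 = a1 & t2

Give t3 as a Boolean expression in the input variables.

t1 = a1 ^ a4
t2 = t1 & a2 = (a1 ^ a4) & a2
t3 = a1 & t2 = a1 & ((a1 ^ a4) & a2)

a1 & ((a1 ^ a4) & a2)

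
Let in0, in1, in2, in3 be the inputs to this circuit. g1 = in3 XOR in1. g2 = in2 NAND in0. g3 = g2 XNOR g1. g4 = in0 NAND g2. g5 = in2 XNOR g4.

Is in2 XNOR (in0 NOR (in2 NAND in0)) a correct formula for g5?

g2 = in2 NAND in0
g4 = in0 NAND g2 = in0 NAND (in2 NAND in0)
g5 = in2 XNOR g4 = in2 XNOR (in0 NAND (in2 NAND in0))
At in0=0, in1=0, in2=0, in3=0: circuit gives 0, formula gives 1.

No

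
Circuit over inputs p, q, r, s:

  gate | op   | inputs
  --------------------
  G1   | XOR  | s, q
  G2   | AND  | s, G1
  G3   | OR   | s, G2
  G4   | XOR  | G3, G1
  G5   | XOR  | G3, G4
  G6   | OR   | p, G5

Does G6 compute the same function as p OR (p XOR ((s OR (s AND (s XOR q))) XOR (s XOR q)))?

G1 = s XOR q
G2 = s AND G1 = s AND (s XOR q)
G3 = s OR G2 = s OR (s AND (s XOR q))
G4 = G3 XOR G1 = (s OR (s AND (s XOR q))) XOR (s XOR q)
G5 = G3 XOR G4 = (s OR (s AND (s XOR q))) XOR ((s OR (s AND (s XOR q))) XOR (s XOR q))
G6 = p OR G5 = p OR ((s OR (s AND (s XOR q))) XOR ((s OR (s AND (s XOR q))) XOR (s XOR q)))
At p=0, q=0, r=0, s=1: circuit gives 1, formula gives 0.

No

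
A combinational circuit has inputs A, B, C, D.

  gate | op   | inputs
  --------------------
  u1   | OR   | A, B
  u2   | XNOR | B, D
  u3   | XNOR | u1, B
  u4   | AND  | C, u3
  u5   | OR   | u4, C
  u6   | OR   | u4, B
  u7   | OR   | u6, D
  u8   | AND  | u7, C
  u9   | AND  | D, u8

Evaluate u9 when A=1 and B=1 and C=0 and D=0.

u1 = 1 OR 1 = 1
u3 = 1 XNOR 1 = 1
u4 = 0 AND 1 = 0
u6 = 0 OR 1 = 1
u7 = 1 OR 0 = 1
u8 = 1 AND 0 = 0
u9 = 0 AND 0 = 0

0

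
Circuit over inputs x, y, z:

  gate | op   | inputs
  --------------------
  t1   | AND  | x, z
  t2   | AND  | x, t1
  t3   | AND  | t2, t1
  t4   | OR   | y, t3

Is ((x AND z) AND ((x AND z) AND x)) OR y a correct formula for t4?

Yes

t1 = x AND z
t2 = x AND t1 = x AND (x AND z)
t3 = t2 AND t1 = (x AND (x AND z)) AND (x AND z)
t4 = y OR t3 = y OR ((x AND (x AND z)) AND (x AND z))
At x=0, y=0, z=0: circuit gives 0, formula gives 0.
At x=0, y=1, z=0: circuit gives 1, formula gives 1.
Agrees on all 8 inputs.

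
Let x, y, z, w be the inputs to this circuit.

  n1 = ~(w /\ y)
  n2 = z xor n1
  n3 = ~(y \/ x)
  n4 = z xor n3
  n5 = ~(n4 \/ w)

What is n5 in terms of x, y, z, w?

n3 = ~(y \/ x)
n4 = z xor n3 = z xor (~(y \/ x))
n5 = ~(n4 \/ w) = ~((z xor (~(y \/ x))) \/ w)

~((z xor (~(y \/ x))) \/ w)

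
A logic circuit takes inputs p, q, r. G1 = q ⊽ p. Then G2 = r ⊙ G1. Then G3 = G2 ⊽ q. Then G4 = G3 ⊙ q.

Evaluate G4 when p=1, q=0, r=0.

G1 = 0 ⊽ 1 = 0
G2 = 0 ⊙ 0 = 1
G3 = 1 ⊽ 0 = 0
G4 = 0 ⊙ 0 = 1

1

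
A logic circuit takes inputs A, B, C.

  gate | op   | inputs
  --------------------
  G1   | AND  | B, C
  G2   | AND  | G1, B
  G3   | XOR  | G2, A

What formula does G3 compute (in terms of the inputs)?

((B AND C) AND B) XOR A

G1 = B AND C
G2 = G1 AND B = (B AND C) AND B
G3 = G2 XOR A = ((B AND C) AND B) XOR A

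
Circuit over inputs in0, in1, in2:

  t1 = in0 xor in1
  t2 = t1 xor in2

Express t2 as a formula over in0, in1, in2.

t1 = in0 xor in1
t2 = t1 xor in2 = (in0 xor in1) xor in2

(in0 xor in1) xor in2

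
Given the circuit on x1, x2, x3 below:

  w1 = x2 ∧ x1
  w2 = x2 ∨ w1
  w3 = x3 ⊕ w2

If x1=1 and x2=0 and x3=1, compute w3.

w1 = 0 ∧ 1 = 0
w2 = 0 ∨ 0 = 0
w3 = 1 ⊕ 0 = 1

1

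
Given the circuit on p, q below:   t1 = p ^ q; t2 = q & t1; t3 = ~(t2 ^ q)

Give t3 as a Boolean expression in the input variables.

~((q & (p ^ q)) ^ q)

t1 = p ^ q
t2 = q & t1 = q & (p ^ q)
t3 = ~(t2 ^ q) = ~((q & (p ^ q)) ^ q)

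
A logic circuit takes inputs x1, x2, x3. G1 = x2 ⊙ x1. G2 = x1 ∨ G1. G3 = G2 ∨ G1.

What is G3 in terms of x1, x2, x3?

G1 = x2 ⊙ x1
G2 = x1 ∨ G1 = x1 ∨ (x2 ⊙ x1)
G3 = G2 ∨ G1 = (x1 ∨ (x2 ⊙ x1)) ∨ (x2 ⊙ x1)

(x1 ∨ (x2 ⊙ x1)) ∨ (x2 ⊙ x1)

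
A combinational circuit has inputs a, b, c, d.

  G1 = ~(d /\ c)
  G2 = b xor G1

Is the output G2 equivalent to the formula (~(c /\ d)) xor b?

Yes

G1 = ~(d /\ c)
G2 = b xor G1 = b xor (~(d /\ c))
At a=0, b=0, c=1, d=1: circuit gives 0, formula gives 0.
At a=0, b=0, c=0, d=0: circuit gives 1, formula gives 1.
Agrees on all 16 inputs.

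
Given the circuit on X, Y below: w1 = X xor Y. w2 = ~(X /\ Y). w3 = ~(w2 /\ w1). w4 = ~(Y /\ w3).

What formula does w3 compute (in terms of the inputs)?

w1 = X xor Y
w2 = ~(X /\ Y)
w3 = ~(w2 /\ w1) = ~((~(X /\ Y)) /\ (X xor Y))

~((~(X /\ Y)) /\ (X xor Y))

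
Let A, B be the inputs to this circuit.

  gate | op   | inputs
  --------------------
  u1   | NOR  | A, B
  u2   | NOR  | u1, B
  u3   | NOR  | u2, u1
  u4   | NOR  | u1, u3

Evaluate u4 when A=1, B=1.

u1 = 1 NOR 1 = 0
u2 = 0 NOR 1 = 0
u3 = 0 NOR 0 = 1
u4 = 0 NOR 1 = 0

0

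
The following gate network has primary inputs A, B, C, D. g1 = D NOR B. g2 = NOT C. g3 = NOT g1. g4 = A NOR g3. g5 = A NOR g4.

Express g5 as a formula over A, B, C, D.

g1 = D NOR B
g3 = NOT g1 = NOT (D NOR B)
g4 = A NOR g3 = A NOR NOT (D NOR B)
g5 = A NOR g4 = A NOR (A NOR NOT (D NOR B))

A NOR (A NOR NOT (D NOR B))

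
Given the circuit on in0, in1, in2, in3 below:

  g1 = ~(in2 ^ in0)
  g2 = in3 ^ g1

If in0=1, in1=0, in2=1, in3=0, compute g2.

1

g1 = ~(1 ^ 1) = 1
g2 = 0 ^ 1 = 1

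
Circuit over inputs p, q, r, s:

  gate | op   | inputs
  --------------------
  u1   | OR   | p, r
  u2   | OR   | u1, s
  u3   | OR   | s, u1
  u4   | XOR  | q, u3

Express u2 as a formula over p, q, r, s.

u1 = p OR r
u2 = u1 OR s = (p OR r) OR s

(p OR r) OR s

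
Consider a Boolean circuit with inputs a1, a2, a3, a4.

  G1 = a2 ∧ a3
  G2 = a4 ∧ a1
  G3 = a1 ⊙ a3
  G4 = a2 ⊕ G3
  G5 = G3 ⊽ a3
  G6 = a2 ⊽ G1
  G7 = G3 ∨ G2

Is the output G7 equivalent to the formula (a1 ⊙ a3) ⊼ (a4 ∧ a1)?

No

G2 = a4 ∧ a1
G3 = a1 ⊙ a3
G7 = G3 ∨ G2 = (a1 ⊙ a3) ∨ (a4 ∧ a1)
At a1=0, a2=0, a3=1, a4=0: circuit gives 0, formula gives 1.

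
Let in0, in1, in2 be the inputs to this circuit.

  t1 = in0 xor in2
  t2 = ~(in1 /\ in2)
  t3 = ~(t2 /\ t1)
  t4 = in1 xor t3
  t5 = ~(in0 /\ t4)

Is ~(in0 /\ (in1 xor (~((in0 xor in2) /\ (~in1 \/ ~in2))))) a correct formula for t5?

Yes

t1 = in0 xor in2
t2 = ~(in1 /\ in2)
t3 = ~(t2 /\ t1) = ~((~(in1 /\ in2)) /\ (in0 xor in2))
t4 = in1 xor t3 = in1 xor (~((~(in1 /\ in2)) /\ (in0 xor in2)))
t5 = ~(in0 /\ t4) = ~(in0 /\ (in1 xor (~((~(in1 /\ in2)) /\ (in0 xor in2)))))
At in0=1, in1=0, in2=1: circuit gives 0, formula gives 0.
At in0=0, in1=0, in2=0: circuit gives 1, formula gives 1.
Agrees on all 8 inputs.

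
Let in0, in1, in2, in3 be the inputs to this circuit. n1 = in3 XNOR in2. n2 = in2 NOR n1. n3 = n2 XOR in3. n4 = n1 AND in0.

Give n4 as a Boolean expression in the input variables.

(in3 XNOR in2) AND in0

n1 = in3 XNOR in2
n4 = n1 AND in0 = (in3 XNOR in2) AND in0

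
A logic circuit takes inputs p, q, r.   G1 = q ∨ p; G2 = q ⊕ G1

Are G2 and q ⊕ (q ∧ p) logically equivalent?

No

G1 = q ∨ p
G2 = q ⊕ G1 = q ⊕ (q ∨ p)
At p=0, q=1, r=0: circuit gives 0, formula gives 1.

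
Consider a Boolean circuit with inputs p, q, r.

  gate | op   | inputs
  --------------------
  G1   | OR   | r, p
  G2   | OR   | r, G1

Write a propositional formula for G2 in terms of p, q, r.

r OR (r OR p)

G1 = r OR p
G2 = r OR G1 = r OR (r OR p)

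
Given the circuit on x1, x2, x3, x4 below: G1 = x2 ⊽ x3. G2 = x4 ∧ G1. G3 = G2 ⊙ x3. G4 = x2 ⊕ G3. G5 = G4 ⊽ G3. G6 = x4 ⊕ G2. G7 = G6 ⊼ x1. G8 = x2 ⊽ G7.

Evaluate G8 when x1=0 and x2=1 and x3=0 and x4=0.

0

G1 = 1 ⊽ 0 = 0
G2 = 0 ∧ 0 = 0
G6 = 0 ⊕ 0 = 0
G7 = 0 ⊼ 0 = 1
G8 = 1 ⊽ 1 = 0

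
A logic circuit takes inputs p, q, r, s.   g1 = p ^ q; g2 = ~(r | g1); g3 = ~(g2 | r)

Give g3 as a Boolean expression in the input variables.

~((~(r | (p ^ q))) | r)

g1 = p ^ q
g2 = ~(r | g1) = ~(r | (p ^ q))
g3 = ~(g2 | r) = ~((~(r | (p ^ q))) | r)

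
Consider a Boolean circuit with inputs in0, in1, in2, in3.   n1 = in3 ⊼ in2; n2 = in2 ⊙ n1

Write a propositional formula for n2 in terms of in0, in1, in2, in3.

in2 ⊙ (in3 ⊼ in2)

n1 = in3 ⊼ in2
n2 = in2 ⊙ n1 = in2 ⊙ (in3 ⊼ in2)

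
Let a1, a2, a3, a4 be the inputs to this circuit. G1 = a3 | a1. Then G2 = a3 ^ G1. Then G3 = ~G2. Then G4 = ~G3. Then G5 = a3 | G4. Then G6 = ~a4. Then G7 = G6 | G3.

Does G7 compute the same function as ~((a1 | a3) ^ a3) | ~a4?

G1 = a3 | a1
G2 = a3 ^ G1 = a3 ^ (a3 | a1)
G3 = ~G2 = ~(a3 ^ (a3 | a1))
G6 = ~a4
G7 = G6 | G3 = ~a4 | ~(a3 ^ (a3 | a1))
At a1=1, a2=0, a3=0, a4=1: circuit gives 0, formula gives 0.
At a1=0, a2=0, a3=0, a4=0: circuit gives 1, formula gives 1.
Agrees on all 16 inputs.

Yes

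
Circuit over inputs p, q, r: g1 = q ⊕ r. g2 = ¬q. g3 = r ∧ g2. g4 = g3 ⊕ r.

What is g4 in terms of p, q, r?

(r ∧ ¬q) ⊕ r

g2 = ¬q
g3 = r ∧ g2 = r ∧ ¬q
g4 = g3 ⊕ r = (r ∧ ¬q) ⊕ r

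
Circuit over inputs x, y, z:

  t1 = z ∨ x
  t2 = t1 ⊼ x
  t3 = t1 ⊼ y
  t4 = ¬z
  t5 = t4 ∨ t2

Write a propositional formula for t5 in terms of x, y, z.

¬z ∨ ((z ∨ x) ⊼ x)

t1 = z ∨ x
t2 = t1 ⊼ x = (z ∨ x) ⊼ x
t4 = ¬z
t5 = t4 ∨ t2 = ¬z ∨ ((z ∨ x) ⊼ x)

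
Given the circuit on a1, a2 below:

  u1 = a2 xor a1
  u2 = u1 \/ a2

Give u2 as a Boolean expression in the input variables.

(a2 xor a1) \/ a2

u1 = a2 xor a1
u2 = u1 \/ a2 = (a2 xor a1) \/ a2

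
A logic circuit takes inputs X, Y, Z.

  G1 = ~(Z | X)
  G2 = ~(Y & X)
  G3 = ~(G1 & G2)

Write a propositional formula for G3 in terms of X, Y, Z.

G1 = ~(Z | X)
G2 = ~(Y & X)
G3 = ~(G1 & G2) = ~((~(Z | X)) & (~(Y & X)))

~((~(Z | X)) & (~(Y & X)))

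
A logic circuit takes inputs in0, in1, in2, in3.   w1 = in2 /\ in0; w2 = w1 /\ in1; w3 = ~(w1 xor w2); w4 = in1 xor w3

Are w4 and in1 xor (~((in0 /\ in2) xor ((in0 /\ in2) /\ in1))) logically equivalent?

Yes

w1 = in2 /\ in0
w2 = w1 /\ in1 = (in2 /\ in0) /\ in1
w3 = ~(w1 xor w2) = ~((in2 /\ in0) xor ((in2 /\ in0) /\ in1))
w4 = in1 xor w3 = in1 xor (~((in2 /\ in0) xor ((in2 /\ in0) /\ in1)))
At in0=0, in1=1, in2=0, in3=0: circuit gives 0, formula gives 0.
At in0=0, in1=0, in2=0, in3=0: circuit gives 1, formula gives 1.
Agrees on all 16 inputs.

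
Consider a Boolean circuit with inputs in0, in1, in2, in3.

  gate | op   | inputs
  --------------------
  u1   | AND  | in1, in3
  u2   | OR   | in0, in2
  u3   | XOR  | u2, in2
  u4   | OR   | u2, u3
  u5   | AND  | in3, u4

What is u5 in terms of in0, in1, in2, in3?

in3 AND ((in0 OR in2) OR ((in0 OR in2) XOR in2))

u2 = in0 OR in2
u3 = u2 XOR in2 = (in0 OR in2) XOR in2
u4 = u2 OR u3 = (in0 OR in2) OR ((in0 OR in2) XOR in2)
u5 = in3 AND u4 = in3 AND ((in0 OR in2) OR ((in0 OR in2) XOR in2))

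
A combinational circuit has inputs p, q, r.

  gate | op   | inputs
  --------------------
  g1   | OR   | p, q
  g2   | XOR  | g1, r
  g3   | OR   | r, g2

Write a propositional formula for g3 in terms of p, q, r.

g1 = p OR q
g2 = g1 XOR r = (p OR q) XOR r
g3 = r OR g2 = r OR ((p OR q) XOR r)

r OR ((p OR q) XOR r)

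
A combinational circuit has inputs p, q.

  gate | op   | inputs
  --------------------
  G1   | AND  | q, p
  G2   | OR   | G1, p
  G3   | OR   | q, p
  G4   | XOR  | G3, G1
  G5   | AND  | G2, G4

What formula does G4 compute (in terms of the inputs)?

G1 = q AND p
G3 = q OR p
G4 = G3 XOR G1 = (q OR p) XOR (q AND p)

(q OR p) XOR (q AND p)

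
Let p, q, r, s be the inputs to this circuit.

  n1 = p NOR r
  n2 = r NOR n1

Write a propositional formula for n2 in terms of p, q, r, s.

r NOR (p NOR r)

n1 = p NOR r
n2 = r NOR n1 = r NOR (p NOR r)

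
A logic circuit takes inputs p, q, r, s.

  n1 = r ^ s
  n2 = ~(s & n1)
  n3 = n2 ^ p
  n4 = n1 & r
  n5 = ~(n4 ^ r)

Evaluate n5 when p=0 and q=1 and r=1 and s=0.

n1 = 1 ^ 0 = 1
n4 = 1 & 1 = 1
n5 = ~(1 ^ 1) = 1

1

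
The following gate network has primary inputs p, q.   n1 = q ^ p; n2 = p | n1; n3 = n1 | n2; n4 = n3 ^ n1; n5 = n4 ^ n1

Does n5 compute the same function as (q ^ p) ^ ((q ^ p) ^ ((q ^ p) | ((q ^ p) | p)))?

Yes

n1 = q ^ p
n2 = p | n1 = p | (q ^ p)
n3 = n1 | n2 = (q ^ p) | (p | (q ^ p))
n4 = n3 ^ n1 = ((q ^ p) | (p | (q ^ p))) ^ (q ^ p)
n5 = n4 ^ n1 = (((q ^ p) | (p | (q ^ p))) ^ (q ^ p)) ^ (q ^ p)
At p=0, q=0: circuit gives 0, formula gives 0.
At p=0, q=1: circuit gives 1, formula gives 1.
Agrees on all 4 inputs.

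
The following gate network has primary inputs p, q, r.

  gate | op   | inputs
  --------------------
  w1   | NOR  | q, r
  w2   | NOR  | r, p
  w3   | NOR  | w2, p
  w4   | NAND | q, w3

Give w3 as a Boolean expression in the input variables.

(r NOR p) NOR p

w2 = r NOR p
w3 = w2 NOR p = (r NOR p) NOR p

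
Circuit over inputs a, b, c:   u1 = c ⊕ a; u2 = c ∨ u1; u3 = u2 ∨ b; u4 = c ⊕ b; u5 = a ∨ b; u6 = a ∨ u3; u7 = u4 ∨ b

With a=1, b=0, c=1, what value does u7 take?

u4 = 1 ⊕ 0 = 1
u7 = 1 ∨ 0 = 1

1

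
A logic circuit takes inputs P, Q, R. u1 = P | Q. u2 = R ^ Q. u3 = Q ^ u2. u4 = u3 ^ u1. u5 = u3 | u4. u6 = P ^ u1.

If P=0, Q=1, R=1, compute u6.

1

u1 = 0 | 1 = 1
u6 = 0 ^ 1 = 1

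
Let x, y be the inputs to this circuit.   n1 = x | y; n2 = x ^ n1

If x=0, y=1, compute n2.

n1 = 0 | 1 = 1
n2 = 0 ^ 1 = 1

1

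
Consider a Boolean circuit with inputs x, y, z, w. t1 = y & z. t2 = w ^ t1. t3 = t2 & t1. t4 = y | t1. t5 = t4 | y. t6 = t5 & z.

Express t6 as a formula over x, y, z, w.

t1 = y & z
t4 = y | t1 = y | (y & z)
t5 = t4 | y = (y | (y & z)) | y
t6 = t5 & z = ((y | (y & z)) | y) & z

((y | (y & z)) | y) & z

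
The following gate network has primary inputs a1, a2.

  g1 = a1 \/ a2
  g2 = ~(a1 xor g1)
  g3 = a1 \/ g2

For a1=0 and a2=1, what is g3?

g1 = 0 \/ 1 = 1
g2 = ~(0 xor 1) = 0
g3 = 0 \/ 0 = 0

0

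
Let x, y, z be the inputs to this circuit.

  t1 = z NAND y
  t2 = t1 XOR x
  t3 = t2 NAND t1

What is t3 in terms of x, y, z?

((z NAND y) XOR x) NAND (z NAND y)

t1 = z NAND y
t2 = t1 XOR x = (z NAND y) XOR x
t3 = t2 NAND t1 = ((z NAND y) XOR x) NAND (z NAND y)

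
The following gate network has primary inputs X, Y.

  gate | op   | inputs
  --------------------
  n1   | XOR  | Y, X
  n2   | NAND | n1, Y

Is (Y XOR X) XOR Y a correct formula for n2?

n1 = Y XOR X
n2 = n1 NAND Y = (Y XOR X) NAND Y
At X=0, Y=0: circuit gives 1, formula gives 0.

No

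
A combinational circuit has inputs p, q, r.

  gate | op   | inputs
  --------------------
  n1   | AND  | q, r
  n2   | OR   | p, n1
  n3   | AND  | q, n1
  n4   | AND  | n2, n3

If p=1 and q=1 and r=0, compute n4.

0

n1 = 1 AND 0 = 0
n2 = 1 OR 0 = 1
n3 = 1 AND 0 = 0
n4 = 1 AND 0 = 0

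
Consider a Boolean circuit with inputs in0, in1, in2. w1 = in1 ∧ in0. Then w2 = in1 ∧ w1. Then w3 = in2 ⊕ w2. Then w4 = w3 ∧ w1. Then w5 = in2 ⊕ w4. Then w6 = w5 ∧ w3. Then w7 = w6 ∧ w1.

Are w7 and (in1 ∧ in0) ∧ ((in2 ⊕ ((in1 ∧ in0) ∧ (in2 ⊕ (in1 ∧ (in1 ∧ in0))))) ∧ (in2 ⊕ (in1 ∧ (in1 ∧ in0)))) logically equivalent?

w1 = in1 ∧ in0
w2 = in1 ∧ w1 = in1 ∧ (in1 ∧ in0)
w3 = in2 ⊕ w2 = in2 ⊕ (in1 ∧ (in1 ∧ in0))
w4 = w3 ∧ w1 = (in2 ⊕ (in1 ∧ (in1 ∧ in0))) ∧ (in1 ∧ in0)
w5 = in2 ⊕ w4 = in2 ⊕ ((in2 ⊕ (in1 ∧ (in1 ∧ in0))) ∧ (in1 ∧ in0))
w6 = w5 ∧ w3 = (in2 ⊕ ((in2 ⊕ (in1 ∧ (in1 ∧ in0))) ∧ (in1 ∧ in0))) ∧ (in2 ⊕ (in1 ∧ (in1 ∧ in0)))
w7 = w6 ∧ w1 = ((in2 ⊕ ((in2 ⊕ (in1 ∧ (in1 ∧ in0))) ∧ (in1 ∧ in0))) ∧ (in2 ⊕ (in1 ∧ (in1 ∧ in0)))) ∧ (in1 ∧ in0)
At in0=0, in1=0, in2=0: circuit gives 0, formula gives 0.
At in0=1, in1=1, in2=0: circuit gives 1, formula gives 1.
Agrees on all 8 inputs.

Yes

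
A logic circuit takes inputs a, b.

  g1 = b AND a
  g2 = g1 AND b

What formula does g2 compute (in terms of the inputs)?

(b AND a) AND b

g1 = b AND a
g2 = g1 AND b = (b AND a) AND b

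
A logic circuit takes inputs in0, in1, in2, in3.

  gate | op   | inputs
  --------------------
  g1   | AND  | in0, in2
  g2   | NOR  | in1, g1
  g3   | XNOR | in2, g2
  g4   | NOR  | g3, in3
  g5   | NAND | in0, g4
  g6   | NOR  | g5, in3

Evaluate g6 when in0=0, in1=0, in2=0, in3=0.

0

g1 = 0 AND 0 = 0
g2 = 0 NOR 0 = 1
g3 = 0 XNOR 1 = 0
g4 = 0 NOR 0 = 1
g5 = 0 NAND 1 = 1
g6 = 1 NOR 0 = 0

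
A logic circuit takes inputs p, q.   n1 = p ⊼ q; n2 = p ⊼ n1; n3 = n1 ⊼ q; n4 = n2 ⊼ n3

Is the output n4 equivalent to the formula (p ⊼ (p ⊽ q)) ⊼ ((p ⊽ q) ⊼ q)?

No

n1 = p ⊼ q
n2 = p ⊼ n1 = p ⊼ (p ⊼ q)
n3 = n1 ⊼ q = (p ⊼ q) ⊼ q
n4 = n2 ⊼ n3 = (p ⊼ (p ⊼ q)) ⊼ ((p ⊼ q) ⊼ q)
At p=0, q=1: circuit gives 1, formula gives 0.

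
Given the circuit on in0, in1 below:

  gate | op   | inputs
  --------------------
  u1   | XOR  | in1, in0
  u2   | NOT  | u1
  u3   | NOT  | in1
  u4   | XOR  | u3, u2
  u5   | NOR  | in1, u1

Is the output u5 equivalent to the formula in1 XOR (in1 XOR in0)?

u1 = in1 XOR in0
u5 = in1 NOR u1 = in1 NOR (in1 XOR in0)
At in0=0, in1=0: circuit gives 1, formula gives 0.

No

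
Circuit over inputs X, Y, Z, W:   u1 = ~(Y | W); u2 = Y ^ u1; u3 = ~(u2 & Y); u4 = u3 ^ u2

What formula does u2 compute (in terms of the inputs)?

u1 = ~(Y | W)
u2 = Y ^ u1 = Y ^ (~(Y | W))

Y ^ (~(Y | W))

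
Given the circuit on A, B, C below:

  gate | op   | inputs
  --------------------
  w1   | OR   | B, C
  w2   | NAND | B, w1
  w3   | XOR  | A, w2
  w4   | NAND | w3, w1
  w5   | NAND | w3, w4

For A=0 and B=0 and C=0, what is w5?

w1 = 0 OR 0 = 0
w2 = 0 NAND 0 = 1
w3 = 0 XOR 1 = 1
w4 = 1 NAND 0 = 1
w5 = 1 NAND 1 = 0

0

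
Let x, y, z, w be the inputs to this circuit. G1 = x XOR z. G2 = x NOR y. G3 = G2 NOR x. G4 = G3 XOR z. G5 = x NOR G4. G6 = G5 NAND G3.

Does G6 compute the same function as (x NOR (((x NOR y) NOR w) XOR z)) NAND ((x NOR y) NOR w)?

No

G2 = x NOR y
G3 = G2 NOR x = (x NOR y) NOR x
G4 = G3 XOR z = ((x NOR y) NOR x) XOR z
G5 = x NOR G4 = x NOR (((x NOR y) NOR x) XOR z)
G6 = G5 NAND G3 = (x NOR (((x NOR y) NOR x) XOR z)) NAND ((x NOR y) NOR x)
At x=0, y=1, z=1, w=1: circuit gives 0, formula gives 1.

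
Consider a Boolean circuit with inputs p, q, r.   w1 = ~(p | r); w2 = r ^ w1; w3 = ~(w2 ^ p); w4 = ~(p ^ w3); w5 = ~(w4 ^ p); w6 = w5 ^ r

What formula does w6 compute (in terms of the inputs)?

w1 = ~(p | r)
w2 = r ^ w1 = r ^ (~(p | r))
w3 = ~(w2 ^ p) = ~((r ^ (~(p | r))) ^ p)
w4 = ~(p ^ w3) = ~(p ^ (~((r ^ (~(p | r))) ^ p)))
w5 = ~(w4 ^ p) = ~((~(p ^ (~((r ^ (~(p | r))) ^ p)))) ^ p)
w6 = w5 ^ r = (~((~(p ^ (~((r ^ (~(p | r))) ^ p)))) ^ p)) ^ r

(~((~(p ^ (~((r ^ (~(p | r))) ^ p)))) ^ p)) ^ r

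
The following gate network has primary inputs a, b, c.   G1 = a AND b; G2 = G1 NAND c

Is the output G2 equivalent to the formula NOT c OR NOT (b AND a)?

G1 = a AND b
G2 = G1 NAND c = (a AND b) NAND c
At a=1, b=1, c=1: circuit gives 0, formula gives 0.
At a=0, b=0, c=0: circuit gives 1, formula gives 1.
Agrees on all 8 inputs.

Yes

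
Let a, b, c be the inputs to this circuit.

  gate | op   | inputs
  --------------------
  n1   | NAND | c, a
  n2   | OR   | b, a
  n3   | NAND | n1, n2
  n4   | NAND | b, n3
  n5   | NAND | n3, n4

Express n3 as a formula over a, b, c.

n1 = c NAND a
n2 = b OR a
n3 = n1 NAND n2 = (c NAND a) NAND (b OR a)

(c NAND a) NAND (b OR a)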